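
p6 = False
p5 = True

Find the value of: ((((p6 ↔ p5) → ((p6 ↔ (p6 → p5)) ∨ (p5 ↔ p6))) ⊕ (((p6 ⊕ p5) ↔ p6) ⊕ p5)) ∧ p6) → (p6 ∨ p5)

p6 ↔ p5 = False ↔ True = False
p6 → p5 = False → True = True
p6 ↔ (p6 → p5) = False ↔ True = False
p5 ↔ p6 = True ↔ False = False
(p6 ↔ (p6 → p5)) ∨ (p5 ↔ p6) = False ∨ False = False
(p6 ↔ p5) → ((p6 ↔ (p6 → p5)) ∨ (p5 ↔ p6)) = False → False = True
p6 ⊕ p5 = False ⊕ True = True
(p6 ⊕ p5) ↔ p6 = True ↔ False = False
((p6 ⊕ p5) ↔ p6) ⊕ p5 = False ⊕ True = True
((p6 ↔ p5) → ((p6 ↔ (p6 → p5)) ∨ (p5 ↔ p6))) ⊕ (((p6 ⊕ p5) ↔ p6) ⊕ p5) = True ⊕ True = False
(((p6 ↔ p5) → ((p6 ↔ (p6 → p5)) ∨ (p5 ↔ p6))) ⊕ (((p6 ⊕ p5) ↔ p6) ⊕ p5)) ∧ p6 = False ∧ False = False
p6 ∨ p5 = False ∨ True = True
((((p6 ↔ p5) → ((p6 ↔ (p6 → p5)) ∨ (p5 ↔ p6))) ⊕ (((p6 ⊕ p5) ↔ p6) ⊕ p5)) ∧ p6) → (p6 ∨ p5) = False → True = True

True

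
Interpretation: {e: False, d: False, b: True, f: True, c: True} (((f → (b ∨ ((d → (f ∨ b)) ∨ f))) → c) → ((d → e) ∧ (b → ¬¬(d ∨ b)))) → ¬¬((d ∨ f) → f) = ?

f ∨ b = True ∨ True = True
d → (f ∨ b) = False → True = True
(d → (f ∨ b)) ∨ f = True ∨ True = True
b ∨ ((d → (f ∨ b)) ∨ f) = True ∨ True = True
f → (b ∨ ((d → (f ∨ b)) ∨ f)) = True → True = True
(f → (b ∨ ((d → (f ∨ b)) ∨ f))) → c = True → True = True
d → e = False → False = True
d ∨ b = False ∨ True = True
¬(d ∨ b) = ¬True = False
¬¬(d ∨ b) = ¬False = True
b → ¬¬(d ∨ b) = True → True = True
(d → e) ∧ (b → ¬¬(d ∨ b)) = True ∧ True = True
((f → (b ∨ ((d → (f ∨ b)) ∨ f))) → c) → ((d → e) ∧ (b → ¬¬(d ∨ b))) = True → True = True
d ∨ f = False ∨ True = True
(d ∨ f) → f = True → True = True
¬((d ∨ f) → f) = ¬True = False
¬¬((d ∨ f) → f) = ¬False = True
(((f → (b ∨ ((d → (f ∨ b)) ∨ f))) → c) → ((d → e) ∧ (b → ¬¬(d ∨ b)))) → ¬¬((d ∨ f) → f) = True → True = True

True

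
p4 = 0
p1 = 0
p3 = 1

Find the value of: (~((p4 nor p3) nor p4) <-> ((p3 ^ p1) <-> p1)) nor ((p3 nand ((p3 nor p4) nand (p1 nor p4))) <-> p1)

p4 nor p3 = 0 nor 1 = 0
(p4 nor p3) nor p4 = 0 nor 0 = 1
~((p4 nor p3) nor p4) = ~1 = 0
p3 ^ p1 = 1 ^ 0 = 1
(p3 ^ p1) <-> p1 = 1 <-> 0 = 0
~((p4 nor p3) nor p4) <-> ((p3 ^ p1) <-> p1) = 0 <-> 0 = 1
p3 nor p4 = 1 nor 0 = 0
p1 nor p4 = 0 nor 0 = 1
(p3 nor p4) nand (p1 nor p4) = 0 nand 1 = 1
p3 nand ((p3 nor p4) nand (p1 nor p4)) = 1 nand 1 = 0
(p3 nand ((p3 nor p4) nand (p1 nor p4))) <-> p1 = 0 <-> 0 = 1
(~((p4 nor p3) nor p4) <-> ((p3 ^ p1) <-> p1)) nor ((p3 nand ((p3 nor p4) nand (p1 nor p4))) <-> p1) = 1 nor 1 = 0

0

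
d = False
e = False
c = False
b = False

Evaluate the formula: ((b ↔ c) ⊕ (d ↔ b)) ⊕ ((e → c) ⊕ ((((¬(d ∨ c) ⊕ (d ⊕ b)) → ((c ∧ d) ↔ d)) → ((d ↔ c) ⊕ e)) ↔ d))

True

b ↔ c = False ↔ False = True
d ↔ b = False ↔ False = True
(b ↔ c) ⊕ (d ↔ b) = True ⊕ True = False
e → c = False → False = True
d ∨ c = False ∨ False = False
¬(d ∨ c) = ¬False = True
d ⊕ b = False ⊕ False = False
¬(d ∨ c) ⊕ (d ⊕ b) = True ⊕ False = True
c ∧ d = False ∧ False = False
(c ∧ d) ↔ d = False ↔ False = True
(¬(d ∨ c) ⊕ (d ⊕ b)) → ((c ∧ d) ↔ d) = True → True = True
d ↔ c = False ↔ False = True
(d ↔ c) ⊕ e = True ⊕ False = True
((¬(d ∨ c) ⊕ (d ⊕ b)) → ((c ∧ d) ↔ d)) → ((d ↔ c) ⊕ e) = True → True = True
(((¬(d ∨ c) ⊕ (d ⊕ b)) → ((c ∧ d) ↔ d)) → ((d ↔ c) ⊕ e)) ↔ d = True ↔ False = False
(e → c) ⊕ ((((¬(d ∨ c) ⊕ (d ⊕ b)) → ((c ∧ d) ↔ d)) → ((d ↔ c) ⊕ e)) ↔ d) = True ⊕ False = True
((b ↔ c) ⊕ (d ↔ b)) ⊕ ((e → c) ⊕ ((((¬(d ∨ c) ⊕ (d ⊕ b)) → ((c ∧ d) ↔ d)) → ((d ↔ c) ⊕ e)) ↔ d)) = False ⊕ True = True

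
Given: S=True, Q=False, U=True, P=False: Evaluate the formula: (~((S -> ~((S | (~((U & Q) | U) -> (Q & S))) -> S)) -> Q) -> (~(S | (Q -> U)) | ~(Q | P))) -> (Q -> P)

U & Q = True & False = False
(U & Q) | U = False | True = True
~((U & Q) | U) = ~True = False
Q & S = False & True = False
~((U & Q) | U) -> (Q & S) = False -> False = True
S | (~((U & Q) | U) -> (Q & S)) = True | True = True
(S | (~((U & Q) | U) -> (Q & S))) -> S = True -> True = True
~((S | (~((U & Q) | U) -> (Q & S))) -> S) = ~True = False
S -> ~((S | (~((U & Q) | U) -> (Q & S))) -> S) = True -> False = False
(S -> ~((S | (~((U & Q) | U) -> (Q & S))) -> S)) -> Q = False -> False = True
~((S -> ~((S | (~((U & Q) | U) -> (Q & S))) -> S)) -> Q) = ~True = False
Q -> U = False -> True = True
S | (Q -> U) = True | True = True
~(S | (Q -> U)) = ~True = False
Q | P = False | False = False
~(Q | P) = ~False = True
~(S | (Q -> U)) | ~(Q | P) = False | True = True
~((S -> ~((S | (~((U & Q) | U) -> (Q & S))) -> S)) -> Q) -> (~(S | (Q -> U)) | ~(Q | P)) = False -> True = True
Q -> P = False -> False = True
(~((S -> ~((S | (~((U & Q) | U) -> (Q & S))) -> S)) -> Q) -> (~(S | (Q -> U)) | ~(Q | P))) -> (Q -> P) = True -> True = True

True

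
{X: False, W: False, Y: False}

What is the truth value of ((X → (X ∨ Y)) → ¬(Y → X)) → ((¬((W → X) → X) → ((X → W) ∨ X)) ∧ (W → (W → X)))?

X ∨ Y = False ∨ False = False
X → (X ∨ Y) = False → False = True
Y → X = False → False = True
¬(Y → X) = ¬True = False
(X → (X ∨ Y)) → ¬(Y → X) = True → False = False
W → X = False → False = True
(W → X) → X = True → False = False
¬((W → X) → X) = ¬False = True
X → W = False → False = True
(X → W) ∨ X = True ∨ False = True
¬((W → X) → X) → ((X → W) ∨ X) = True → True = True
W → X = False → False = True
W → (W → X) = False → True = True
(¬((W → X) → X) → ((X → W) ∨ X)) ∧ (W → (W → X)) = True ∧ True = True
((X → (X ∨ Y)) → ¬(Y → X)) → ((¬((W → X) → X) → ((X → W) ∨ X)) ∧ (W → (W → X))) = False → True = True

True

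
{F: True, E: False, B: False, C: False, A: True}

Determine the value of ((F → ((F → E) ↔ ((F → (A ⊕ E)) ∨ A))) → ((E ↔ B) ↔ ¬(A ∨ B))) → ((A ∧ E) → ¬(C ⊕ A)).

Substituting F=True, E=False, B=False, C=False, A=True:
F → E = True → False = False
A ⊕ E = True ⊕ False = True
F → (A ⊕ E) = True → True = True
(F → (A ⊕ E)) ∨ A = True ∨ True = True
(F → E) ↔ ((F → (A ⊕ E)) ∨ A) = False ↔ True = False
F → ((F → E) ↔ ((F → (A ⊕ E)) ∨ A)) = True → False = False
E ↔ B = False ↔ False = True
A ∨ B = True ∨ False = True
¬(A ∨ B) = ¬True = False
(E ↔ B) ↔ ¬(A ∨ B) = True ↔ False = False
(F → ((F → E) ↔ ((F → (A ⊕ E)) ∨ A))) → ((E ↔ B) ↔ ¬(A ∨ B)) = False → False = True
A ∧ E = True ∧ False = False
C ⊕ A = False ⊕ True = True
¬(C ⊕ A) = ¬True = False
(A ∧ E) → ¬(C ⊕ A) = False → False = True
((F → ((F → E) ↔ ((F → (A ⊕ E)) ∨ A))) → ((E ↔ B) ↔ ¬(A ∨ B))) → ((A ∧ E) → ¬(C ⊕ A)) = True → True = True

True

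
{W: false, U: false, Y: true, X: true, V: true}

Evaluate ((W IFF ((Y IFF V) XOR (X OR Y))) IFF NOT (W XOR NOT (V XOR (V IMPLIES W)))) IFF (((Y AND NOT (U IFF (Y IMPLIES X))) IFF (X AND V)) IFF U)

Y IFF V = true IFF true = true
X OR Y = true OR true = true
(Y IFF V) XOR (X OR Y) = true XOR true = false
W IFF ((Y IFF V) XOR (X OR Y)) = false IFF false = true
V IMPLIES W = true IMPLIES false = false
V XOR (V IMPLIES W) = true XOR false = true
NOT (V XOR (V IMPLIES W)) = NOT true = false
W XOR NOT (V XOR (V IMPLIES W)) = false XOR false = false
NOT (W XOR NOT (V XOR (V IMPLIES W))) = NOT false = true
(W IFF ((Y IFF V) XOR (X OR Y))) IFF NOT (W XOR NOT (V XOR (V IMPLIES W))) = true IFF true = true
Y IMPLIES X = true IMPLIES true = true
U IFF (Y IMPLIES X) = false IFF true = false
NOT (U IFF (Y IMPLIES X)) = NOT false = true
Y AND NOT (U IFF (Y IMPLIES X)) = true AND true = true
X AND V = true AND true = true
(Y AND NOT (U IFF (Y IMPLIES X))) IFF (X AND V) = true IFF true = true
((Y AND NOT (U IFF (Y IMPLIES X))) IFF (X AND V)) IFF U = true IFF false = false
((W IFF ((Y IFF V) XOR (X OR Y))) IFF NOT (W XOR NOT (V XOR (V IMPLIES W)))) IFF (((Y AND NOT (U IFF (Y IMPLIES X))) IFF (X AND V)) IFF U) = true IFF false = false

false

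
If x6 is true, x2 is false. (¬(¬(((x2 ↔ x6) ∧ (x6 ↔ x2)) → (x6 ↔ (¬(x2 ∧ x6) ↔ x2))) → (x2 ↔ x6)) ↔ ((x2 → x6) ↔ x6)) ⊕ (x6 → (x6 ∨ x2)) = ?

x2 ↔ x6 = False ↔ True = False
x6 ↔ x2 = True ↔ False = False
(x2 ↔ x6) ∧ (x6 ↔ x2) = False ∧ False = False
x2 ∧ x6 = False ∧ True = False
¬(x2 ∧ x6) = ¬False = True
¬(x2 ∧ x6) ↔ x2 = True ↔ False = False
x6 ↔ (¬(x2 ∧ x6) ↔ x2) = True ↔ False = False
((x2 ↔ x6) ∧ (x6 ↔ x2)) → (x6 ↔ (¬(x2 ∧ x6) ↔ x2)) = False → False = True
¬(((x2 ↔ x6) ∧ (x6 ↔ x2)) → (x6 ↔ (¬(x2 ∧ x6) ↔ x2))) = ¬True = False
x2 ↔ x6 = False ↔ True = False
¬(((x2 ↔ x6) ∧ (x6 ↔ x2)) → (x6 ↔ (¬(x2 ∧ x6) ↔ x2))) → (x2 ↔ x6) = False → False = True
¬(¬(((x2 ↔ x6) ∧ (x6 ↔ x2)) → (x6 ↔ (¬(x2 ∧ x6) ↔ x2))) → (x2 ↔ x6)) = ¬True = False
x2 → x6 = False → True = True
(x2 → x6) ↔ x6 = True ↔ True = True
¬(¬(((x2 ↔ x6) ∧ (x6 ↔ x2)) → (x6 ↔ (¬(x2 ∧ x6) ↔ x2))) → (x2 ↔ x6)) ↔ ((x2 → x6) ↔ x6) = False ↔ True = False
x6 ∨ x2 = True ∨ False = True
x6 → (x6 ∨ x2) = True → True = True
(¬(¬(((x2 ↔ x6) ∧ (x6 ↔ x2)) → (x6 ↔ (¬(x2 ∧ x6) ↔ x2))) → (x2 ↔ x6)) ↔ ((x2 → x6) ↔ x6)) ⊕ (x6 → (x6 ∨ x2)) = False ⊕ True = True

True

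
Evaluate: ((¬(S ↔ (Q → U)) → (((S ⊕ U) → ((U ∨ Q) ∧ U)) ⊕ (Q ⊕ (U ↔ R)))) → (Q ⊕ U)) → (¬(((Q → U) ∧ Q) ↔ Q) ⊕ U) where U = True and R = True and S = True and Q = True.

True

Q → U = True → True = True
S ↔ (Q → U) = True ↔ True = True
¬(S ↔ (Q → U)) = ¬True = False
S ⊕ U = True ⊕ True = False
U ∨ Q = True ∨ True = True
(U ∨ Q) ∧ U = True ∧ True = True
(S ⊕ U) → ((U ∨ Q) ∧ U) = False → True = True
U ↔ R = True ↔ True = True
Q ⊕ (U ↔ R) = True ⊕ True = False
((S ⊕ U) → ((U ∨ Q) ∧ U)) ⊕ (Q ⊕ (U ↔ R)) = True ⊕ False = True
¬(S ↔ (Q → U)) → (((S ⊕ U) → ((U ∨ Q) ∧ U)) ⊕ (Q ⊕ (U ↔ R))) = False → True = True
Q ⊕ U = True ⊕ True = False
(¬(S ↔ (Q → U)) → (((S ⊕ U) → ((U ∨ Q) ∧ U)) ⊕ (Q ⊕ (U ↔ R)))) → (Q ⊕ U) = True → False = False
Q → U = True → True = True
(Q → U) ∧ Q = True ∧ True = True
((Q → U) ∧ Q) ↔ Q = True ↔ True = True
¬(((Q → U) ∧ Q) ↔ Q) = ¬True = False
¬(((Q → U) ∧ Q) ↔ Q) ⊕ U = False ⊕ True = True
((¬(S ↔ (Q → U)) → (((S ⊕ U) → ((U ∨ Q) ∧ U)) ⊕ (Q ⊕ (U ↔ R)))) → (Q ⊕ U)) → (¬(((Q → U) ∧ Q) ↔ Q) ⊕ U) = False → True = True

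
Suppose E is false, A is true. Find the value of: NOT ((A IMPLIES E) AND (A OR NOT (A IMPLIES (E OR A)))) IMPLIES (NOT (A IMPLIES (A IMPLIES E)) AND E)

Substituting E=F, A=T:
A IMPLIES E = T IMPLIES F = F
E OR A = F OR T = T
A IMPLIES (E OR A) = T IMPLIES T = T
NOT (A IMPLIES (E OR A)) = NOT T = F
A OR NOT (A IMPLIES (E OR A)) = T OR F = T
(A IMPLIES E) AND (A OR NOT (A IMPLIES (E OR A))) = F AND T = F
NOT ((A IMPLIES E) AND (A OR NOT (A IMPLIES (E OR A)))) = NOT F = T
A IMPLIES E = T IMPLIES F = F
A IMPLIES (A IMPLIES E) = T IMPLIES F = F
NOT (A IMPLIES (A IMPLIES E)) = NOT F = T
NOT (A IMPLIES (A IMPLIES E)) AND E = T AND F = F
NOT ((A IMPLIES E) AND (A OR NOT (A IMPLIES (E OR A)))) IMPLIES (NOT (A IMPLIES (A IMPLIES E)) AND E) = T IMPLIES F = F

F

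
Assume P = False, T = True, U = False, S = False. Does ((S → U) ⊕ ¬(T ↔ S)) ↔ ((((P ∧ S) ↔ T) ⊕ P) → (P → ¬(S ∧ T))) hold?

S → U = False → False = True
T ↔ S = True ↔ False = False
¬(T ↔ S) = ¬False = True
(S → U) ⊕ ¬(T ↔ S) = True ⊕ True = False
P ∧ S = False ∧ False = False
(P ∧ S) ↔ T = False ↔ True = False
((P ∧ S) ↔ T) ⊕ P = False ⊕ False = False
S ∧ T = False ∧ True = False
¬(S ∧ T) = ¬False = True
P → ¬(S ∧ T) = False → True = True
(((P ∧ S) ↔ T) ⊕ P) → (P → ¬(S ∧ T)) = False → True = True
((S → U) ⊕ ¬(T ↔ S)) ↔ ((((P ∧ S) ↔ T) ⊕ P) → (P → ¬(S ∧ T))) = False ↔ True = False

False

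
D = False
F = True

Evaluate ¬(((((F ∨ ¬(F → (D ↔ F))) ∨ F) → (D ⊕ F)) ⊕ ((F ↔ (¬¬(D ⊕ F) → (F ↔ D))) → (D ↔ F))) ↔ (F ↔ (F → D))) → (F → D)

True

D ↔ F = False ↔ True = False
F → (D ↔ F) = True → False = False
¬(F → (D ↔ F)) = ¬False = True
F ∨ ¬(F → (D ↔ F)) = True ∨ True = True
(F ∨ ¬(F → (D ↔ F))) ∨ F = True ∨ True = True
D ⊕ F = False ⊕ True = True
((F ∨ ¬(F → (D ↔ F))) ∨ F) → (D ⊕ F) = True → True = True
D ⊕ F = False ⊕ True = True
¬(D ⊕ F) = ¬True = False
¬¬(D ⊕ F) = ¬False = True
F ↔ D = True ↔ False = False
¬¬(D ⊕ F) → (F ↔ D) = True → False = False
F ↔ (¬¬(D ⊕ F) → (F ↔ D)) = True ↔ False = False
D ↔ F = False ↔ True = False
(F ↔ (¬¬(D ⊕ F) → (F ↔ D))) → (D ↔ F) = False → False = True
(((F ∨ ¬(F → (D ↔ F))) ∨ F) → (D ⊕ F)) ⊕ ((F ↔ (¬¬(D ⊕ F) → (F ↔ D))) → (D ↔ F)) = True ⊕ True = False
F → D = True → False = False
F ↔ (F → D) = True ↔ False = False
((((F ∨ ¬(F → (D ↔ F))) ∨ F) → (D ⊕ F)) ⊕ ((F ↔ (¬¬(D ⊕ F) → (F ↔ D))) → (D ↔ F))) ↔ (F ↔ (F → D)) = False ↔ False = True
¬(((((F ∨ ¬(F → (D ↔ F))) ∨ F) → (D ⊕ F)) ⊕ ((F ↔ (¬¬(D ⊕ F) → (F ↔ D))) → (D ↔ F))) ↔ (F ↔ (F → D))) = ¬True = False
F → D = True → False = False
¬(((((F ∨ ¬(F → (D ↔ F))) ∨ F) → (D ⊕ F)) ⊕ ((F ↔ (¬¬(D ⊕ F) → (F ↔ D))) → (D ↔ F))) ↔ (F ↔ (F → D))) → (F → D) = False → False = True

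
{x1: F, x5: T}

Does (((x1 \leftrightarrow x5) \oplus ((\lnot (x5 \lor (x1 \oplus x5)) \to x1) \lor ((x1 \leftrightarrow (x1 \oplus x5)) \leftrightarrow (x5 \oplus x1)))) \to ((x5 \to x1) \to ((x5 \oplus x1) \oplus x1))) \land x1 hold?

F

Substituting x1=F, x5=T:
x1 \leftrightarrow x5 = F \leftrightarrow T = F
x1 \oplus x5 = F \oplus T = T
x5 \lor (x1 \oplus x5) = T \lor T = T
\lnot (x5 \lor (x1 \oplus x5)) = \lnot T = F
\lnot (x5 \lor (x1 \oplus x5)) \to x1 = F \to F = T
x1 \oplus x5 = F \oplus T = T
x1 \leftrightarrow (x1 \oplus x5) = F \leftrightarrow T = F
x5 \oplus x1 = T \oplus F = T
(x1 \leftrightarrow (x1 \oplus x5)) \leftrightarrow (x5 \oplus x1) = F \leftrightarrow T = F
(\lnot (x5 \lor (x1 \oplus x5)) \to x1) \lor ((x1 \leftrightarrow (x1 \oplus x5)) \leftrightarrow (x5 \oplus x1)) = T \lor F = T
(x1 \leftrightarrow x5) \oplus ((\lnot (x5 \lor (x1 \oplus x5)) \to x1) \lor ((x1 \leftrightarrow (x1 \oplus x5)) \leftrightarrow (x5 \oplus x1))) = F \oplus T = T
x5 \to x1 = T \to F = F
x5 \oplus x1 = T \oplus F = T
(x5 \oplus x1) \oplus x1 = T \oplus F = T
(x5 \to x1) \to ((x5 \oplus x1) \oplus x1) = F \to T = T
((x1 \leftrightarrow x5) \oplus ((\lnot (x5 \lor (x1 \oplus x5)) \to x1) \lor ((x1 \leftrightarrow (x1 \oplus x5)) \leftrightarrow (x5 \oplus x1)))) \to ((x5 \to x1) \to ((x5 \oplus x1) \oplus x1)) = T \to T = T
(((x1 \leftrightarrow x5) \oplus ((\lnot (x5 \lor (x1 \oplus x5)) \to x1) \lor ((x1 \leftrightarrow (x1 \oplus x5)) \leftrightarrow (x5 \oplus x1)))) \to ((x5 \to x1) \to ((x5 \oplus x1) \oplus x1))) \land x1 = T \land F = F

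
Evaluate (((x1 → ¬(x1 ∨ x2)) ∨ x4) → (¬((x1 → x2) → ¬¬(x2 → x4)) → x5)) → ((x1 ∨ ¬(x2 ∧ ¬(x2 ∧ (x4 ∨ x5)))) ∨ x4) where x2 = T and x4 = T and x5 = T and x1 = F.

T

x1 ∨ x2 = F ∨ T = T
¬(x1 ∨ x2) = ¬T = F
x1 → ¬(x1 ∨ x2) = F → F = T
(x1 → ¬(x1 ∨ x2)) ∨ x4 = T ∨ T = T
x1 → x2 = F → T = T
x2 → x4 = T → T = T
¬(x2 → x4) = ¬T = F
¬¬(x2 → x4) = ¬F = T
(x1 → x2) → ¬¬(x2 → x4) = T → T = T
¬((x1 → x2) → ¬¬(x2 → x4)) = ¬T = F
¬((x1 → x2) → ¬¬(x2 → x4)) → x5 = F → T = T
((x1 → ¬(x1 ∨ x2)) ∨ x4) → (¬((x1 → x2) → ¬¬(x2 → x4)) → x5) = T → T = T
x4 ∨ x5 = T ∨ T = T
x2 ∧ (x4 ∨ x5) = T ∧ T = T
¬(x2 ∧ (x4 ∨ x5)) = ¬T = F
x2 ∧ ¬(x2 ∧ (x4 ∨ x5)) = T ∧ F = F
¬(x2 ∧ ¬(x2 ∧ (x4 ∨ x5))) = ¬F = T
x1 ∨ ¬(x2 ∧ ¬(x2 ∧ (x4 ∨ x5))) = F ∨ T = T
(x1 ∨ ¬(x2 ∧ ¬(x2 ∧ (x4 ∨ x5)))) ∨ x4 = T ∨ T = T
(((x1 → ¬(x1 ∨ x2)) ∨ x4) → (¬((x1 → x2) → ¬¬(x2 → x4)) → x5)) → ((x1 ∨ ¬(x2 ∧ ¬(x2 ∧ (x4 ∨ x5)))) ∨ x4) = T → T = T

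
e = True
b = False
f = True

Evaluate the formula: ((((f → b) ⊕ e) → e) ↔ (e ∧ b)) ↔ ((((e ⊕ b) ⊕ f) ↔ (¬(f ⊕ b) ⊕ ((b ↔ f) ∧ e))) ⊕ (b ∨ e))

True

f → b = True → False = False
(f → b) ⊕ e = False ⊕ True = True
((f → b) ⊕ e) → e = True → True = True
e ∧ b = True ∧ False = False
(((f → b) ⊕ e) → e) ↔ (e ∧ b) = True ↔ False = False
e ⊕ b = True ⊕ False = True
(e ⊕ b) ⊕ f = True ⊕ True = False
f ⊕ b = True ⊕ False = True
¬(f ⊕ b) = ¬True = False
b ↔ f = False ↔ True = False
(b ↔ f) ∧ e = False ∧ True = False
¬(f ⊕ b) ⊕ ((b ↔ f) ∧ e) = False ⊕ False = False
((e ⊕ b) ⊕ f) ↔ (¬(f ⊕ b) ⊕ ((b ↔ f) ∧ e)) = False ↔ False = True
b ∨ e = False ∨ True = True
(((e ⊕ b) ⊕ f) ↔ (¬(f ⊕ b) ⊕ ((b ↔ f) ∧ e))) ⊕ (b ∨ e) = True ⊕ True = False
((((f → b) ⊕ e) → e) ↔ (e ∧ b)) ↔ ((((e ⊕ b) ⊕ f) ↔ (¬(f ⊕ b) ⊕ ((b ↔ f) ∧ e))) ⊕ (b ∨ e)) = False ↔ False = True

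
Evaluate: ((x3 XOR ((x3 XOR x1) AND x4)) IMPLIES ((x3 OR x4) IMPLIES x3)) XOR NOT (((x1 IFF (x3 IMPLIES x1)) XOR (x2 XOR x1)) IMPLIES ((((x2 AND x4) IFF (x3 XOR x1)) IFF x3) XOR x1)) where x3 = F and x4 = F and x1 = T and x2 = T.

x3 XOR x1 = F XOR T = T
(x3 XOR x1) AND x4 = T AND F = F
x3 XOR ((x3 XOR x1) AND x4) = F XOR F = F
x3 OR x4 = F OR F = F
(x3 OR x4) IMPLIES x3 = F IMPLIES F = T
(x3 XOR ((x3 XOR x1) AND x4)) IMPLIES ((x3 OR x4) IMPLIES x3) = F IMPLIES T = T
x3 IMPLIES x1 = F IMPLIES T = T
x1 IFF (x3 IMPLIES x1) = T IFF T = T
x2 XOR x1 = T XOR T = F
(x1 IFF (x3 IMPLIES x1)) XOR (x2 XOR x1) = T XOR F = T
x2 AND x4 = T AND F = F
x3 XOR x1 = F XOR T = T
(x2 AND x4) IFF (x3 XOR x1) = F IFF T = F
((x2 AND x4) IFF (x3 XOR x1)) IFF x3 = F IFF F = T
(((x2 AND x4) IFF (x3 XOR x1)) IFF x3) XOR x1 = T XOR T = F
((x1 IFF (x3 IMPLIES x1)) XOR (x2 XOR x1)) IMPLIES ((((x2 AND x4) IFF (x3 XOR x1)) IFF x3) XOR x1) = T IMPLIES F = F
NOT (((x1 IFF (x3 IMPLIES x1)) XOR (x2 XOR x1)) IMPLIES ((((x2 AND x4) IFF (x3 XOR x1)) IFF x3) XOR x1)) = NOT F = T
((x3 XOR ((x3 XOR x1) AND x4)) IMPLIES ((x3 OR x4) IMPLIES x3)) XOR NOT (((x1 IFF (x3 IMPLIES x1)) XOR (x2 XOR x1)) IMPLIES ((((x2 AND x4) IFF (x3 XOR x1)) IFF x3) XOR x1)) = T XOR T = F

F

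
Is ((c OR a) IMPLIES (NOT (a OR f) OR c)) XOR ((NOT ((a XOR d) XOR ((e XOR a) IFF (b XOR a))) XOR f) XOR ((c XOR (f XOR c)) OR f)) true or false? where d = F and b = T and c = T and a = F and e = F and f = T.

F

c OR a = T OR F = T
a OR f = F OR T = T
NOT (a OR f) = NOT T = F
NOT (a OR f) OR c = F OR T = T
(c OR a) IMPLIES (NOT (a OR f) OR c) = T IMPLIES T = T
a XOR d = F XOR F = F
e XOR a = F XOR F = F
b XOR a = T XOR F = T
(e XOR a) IFF (b XOR a) = F IFF T = F
(a XOR d) XOR ((e XOR a) IFF (b XOR a)) = F XOR F = F
NOT ((a XOR d) XOR ((e XOR a) IFF (b XOR a))) = NOT F = T
NOT ((a XOR d) XOR ((e XOR a) IFF (b XOR a))) XOR f = T XOR T = F
f XOR c = T XOR T = F
c XOR (f XOR c) = T XOR F = T
(c XOR (f XOR c)) OR f = T OR T = T
(NOT ((a XOR d) XOR ((e XOR a) IFF (b XOR a))) XOR f) XOR ((c XOR (f XOR c)) OR f) = F XOR T = T
((c OR a) IMPLIES (NOT (a OR f) OR c)) XOR ((NOT ((a XOR d) XOR ((e XOR a) IFF (b XOR a))) XOR f) XOR ((c XOR (f XOR c)) OR f)) = T XOR T = F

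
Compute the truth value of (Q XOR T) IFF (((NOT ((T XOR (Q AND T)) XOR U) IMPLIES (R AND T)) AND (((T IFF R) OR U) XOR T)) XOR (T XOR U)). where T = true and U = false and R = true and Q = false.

Q XOR T = false XOR true = true
Q AND T = false AND true = false
T XOR (Q AND T) = true XOR false = true
(T XOR (Q AND T)) XOR U = true XOR false = true
NOT ((T XOR (Q AND T)) XOR U) = NOT true = false
R AND T = true AND true = true
NOT ((T XOR (Q AND T)) XOR U) IMPLIES (R AND T) = false IMPLIES true = true
T IFF R = true IFF true = true
(T IFF R) OR U = true OR false = true
((T IFF R) OR U) XOR T = true XOR true = false
(NOT ((T XOR (Q AND T)) XOR U) IMPLIES (R AND T)) AND (((T IFF R) OR U) XOR T) = true AND false = false
T XOR U = true XOR false = true
((NOT ((T XOR (Q AND T)) XOR U) IMPLIES (R AND T)) AND (((T IFF R) OR U) XOR T)) XOR (T XOR U) = false XOR true = true
(Q XOR T) IFF (((NOT ((T XOR (Q AND T)) XOR U) IMPLIES (R AND T)) AND (((T IFF R) OR U) XOR T)) XOR (T XOR U)) = true IFF true = true

true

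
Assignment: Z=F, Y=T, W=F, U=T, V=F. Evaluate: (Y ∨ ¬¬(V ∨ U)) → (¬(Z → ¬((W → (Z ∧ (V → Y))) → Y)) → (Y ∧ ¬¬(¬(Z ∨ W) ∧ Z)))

T

Substituting Z=F, Y=T, W=F, U=T, V=F:
V ∨ U = F ∨ T = T
¬(V ∨ U) = ¬T = F
¬¬(V ∨ U) = ¬F = T
Y ∨ ¬¬(V ∨ U) = T ∨ T = T
V → Y = F → T = T
Z ∧ (V → Y) = F ∧ T = F
W → (Z ∧ (V → Y)) = F → F = T
(W → (Z ∧ (V → Y))) → Y = T → T = T
¬((W → (Z ∧ (V → Y))) → Y) = ¬T = F
Z → ¬((W → (Z ∧ (V → Y))) → Y) = F → F = T
¬(Z → ¬((W → (Z ∧ (V → Y))) → Y)) = ¬T = F
Z ∨ W = F ∨ F = F
¬(Z ∨ W) = ¬F = T
¬(Z ∨ W) ∧ Z = T ∧ F = F
¬(¬(Z ∨ W) ∧ Z) = ¬F = T
¬¬(¬(Z ∨ W) ∧ Z) = ¬T = F
Y ∧ ¬¬(¬(Z ∨ W) ∧ Z) = T ∧ F = F
¬(Z → ¬((W → (Z ∧ (V → Y))) → Y)) → (Y ∧ ¬¬(¬(Z ∨ W) ∧ Z)) = F → F = T
(Y ∨ ¬¬(V ∨ U)) → (¬(Z → ¬((W → (Z ∧ (V → Y))) → Y)) → (Y ∧ ¬¬(¬(Z ∨ W) ∧ Z))) = T → T = T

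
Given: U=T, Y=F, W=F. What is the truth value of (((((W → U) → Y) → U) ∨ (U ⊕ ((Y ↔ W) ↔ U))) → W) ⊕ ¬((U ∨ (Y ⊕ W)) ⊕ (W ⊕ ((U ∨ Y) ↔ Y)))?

Substituting U=T, Y=F, W=F:
W → U = F → T = T
(W → U) → Y = T → F = F
((W → U) → Y) → U = F → T = T
Y ↔ W = F ↔ F = T
(Y ↔ W) ↔ U = T ↔ T = T
U ⊕ ((Y ↔ W) ↔ U) = T ⊕ T = F
(((W → U) → Y) → U) ∨ (U ⊕ ((Y ↔ W) ↔ U)) = T ∨ F = T
((((W → U) → Y) → U) ∨ (U ⊕ ((Y ↔ W) ↔ U))) → W = T → F = F
Y ⊕ W = F ⊕ F = F
U ∨ (Y ⊕ W) = T ∨ F = T
U ∨ Y = T ∨ F = T
(U ∨ Y) ↔ Y = T ↔ F = F
W ⊕ ((U ∨ Y) ↔ Y) = F ⊕ F = F
(U ∨ (Y ⊕ W)) ⊕ (W ⊕ ((U ∨ Y) ↔ Y)) = T ⊕ F = T
¬((U ∨ (Y ⊕ W)) ⊕ (W ⊕ ((U ∨ Y) ↔ Y))) = ¬T = F
(((((W → U) → Y) → U) ∨ (U ⊕ ((Y ↔ W) ↔ U))) → W) ⊕ ¬((U ∨ (Y ⊕ W)) ⊕ (W ⊕ ((U ∨ Y) ↔ Y))) = F ⊕ F = F

F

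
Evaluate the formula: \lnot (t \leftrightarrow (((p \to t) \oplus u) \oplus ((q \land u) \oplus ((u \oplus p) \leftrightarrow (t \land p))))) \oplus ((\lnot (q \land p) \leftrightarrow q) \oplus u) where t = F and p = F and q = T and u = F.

Substituting t=F, p=F, q=T, u=F:
p \to t = F \to F = T
(p \to t) \oplus u = T \oplus F = T
q \land u = T \land F = F
u \oplus p = F \oplus F = F
t \land p = F \land F = F
(u \oplus p) \leftrightarrow (t \land p) = F \leftrightarrow F = T
(q \land u) \oplus ((u \oplus p) \leftrightarrow (t \land p)) = F \oplus T = T
((p \to t) \oplus u) \oplus ((q \land u) \oplus ((u \oplus p) \leftrightarrow (t \land p))) = T \oplus T = F
t \leftrightarrow (((p \to t) \oplus u) \oplus ((q \land u) \oplus ((u \oplus p) \leftrightarrow (t \land p)))) = F \leftrightarrow F = T
\lnot (t \leftrightarrow (((p \to t) \oplus u) \oplus ((q \land u) \oplus ((u \oplus p) \leftrightarrow (t \land p))))) = \lnot T = F
q \land p = T \land F = F
\lnot (q \land p) = \lnot F = T
\lnot (q \land p) \leftrightarrow q = T \leftrightarrow T = T
(\lnot (q \land p) \leftrightarrow q) \oplus u = T \oplus F = T
\lnot (t \leftrightarrow (((p \to t) \oplus u) \oplus ((q \land u) \oplus ((u \oplus p) \leftrightarrow (t \land p))))) \oplus ((\lnot (q \land p) \leftrightarrow q) \oplus u) = F \oplus T = T

T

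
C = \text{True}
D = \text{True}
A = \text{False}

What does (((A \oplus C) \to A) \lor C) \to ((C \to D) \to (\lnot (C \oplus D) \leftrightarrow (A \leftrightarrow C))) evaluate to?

\text{False}

A \oplus C = \text{False} \oplus \text{True} = \text{True}
(A \oplus C) \to A = \text{True} \to \text{False} = \text{False}
((A \oplus C) \to A) \lor C = \text{False} \lor \text{True} = \text{True}
C \to D = \text{True} \to \text{True} = \text{True}
C \oplus D = \text{True} \oplus \text{True} = \text{False}
\lnot (C \oplus D) = \lnot \text{False} = \text{True}
A \leftrightarrow C = \text{False} \leftrightarrow \text{True} = \text{False}
\lnot (C \oplus D) \leftrightarrow (A \leftrightarrow C) = \text{True} \leftrightarrow \text{False} = \text{False}
(C \to D) \to (\lnot (C \oplus D) \leftrightarrow (A \leftrightarrow C)) = \text{True} \to \text{False} = \text{False}
(((A \oplus C) \to A) \lor C) \to ((C \to D) \to (\lnot (C \oplus D) \leftrightarrow (A \leftrightarrow C))) = \text{True} \to \text{False} = \text{False}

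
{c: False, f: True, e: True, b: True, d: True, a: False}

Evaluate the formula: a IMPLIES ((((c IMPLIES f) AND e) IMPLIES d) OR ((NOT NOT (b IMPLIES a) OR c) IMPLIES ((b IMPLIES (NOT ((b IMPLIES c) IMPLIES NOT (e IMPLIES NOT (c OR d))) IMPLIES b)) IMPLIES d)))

c IMPLIES f = False IMPLIES True = True
(c IMPLIES f) AND e = True AND True = True
((c IMPLIES f) AND e) IMPLIES d = True IMPLIES True = True
b IMPLIES a = True IMPLIES False = False
NOT (b IMPLIES a) = NOT False = True
NOT NOT (b IMPLIES a) = NOT True = False
NOT NOT (b IMPLIES a) OR c = False OR False = False
b IMPLIES c = True IMPLIES False = False
c OR d = False OR True = True
NOT (c OR d) = NOT True = False
e IMPLIES NOT (c OR d) = True IMPLIES False = False
NOT (e IMPLIES NOT (c OR d)) = NOT False = True
(b IMPLIES c) IMPLIES NOT (e IMPLIES NOT (c OR d)) = False IMPLIES True = True
NOT ((b IMPLIES c) IMPLIES NOT (e IMPLIES NOT (c OR d))) = NOT True = False
NOT ((b IMPLIES c) IMPLIES NOT (e IMPLIES NOT (c OR d))) IMPLIES b = False IMPLIES True = True
b IMPLIES (NOT ((b IMPLIES c) IMPLIES NOT (e IMPLIES NOT (c OR d))) IMPLIES b) = True IMPLIES True = True
(b IMPLIES (NOT ((b IMPLIES c) IMPLIES NOT (e IMPLIES NOT (c OR d))) IMPLIES b)) IMPLIES d = True IMPLIES True = True
(NOT NOT (b IMPLIES a) OR c) IMPLIES ((b IMPLIES (NOT ((b IMPLIES c) IMPLIES NOT (e IMPLIES NOT (c OR d))) IMPLIES b)) IMPLIES d) = False IMPLIES True = True
(((c IMPLIES f) AND e) IMPLIES d) OR ((NOT NOT (b IMPLIES a) OR c) IMPLIES ((b IMPLIES (NOT ((b IMPLIES c) IMPLIES NOT (e IMPLIES NOT (c OR d))) IMPLIES b)) IMPLIES d)) = True OR True = True
a IMPLIES ((((c IMPLIES f) AND e) IMPLIES d) OR ((NOT NOT (b IMPLIES a) OR c) IMPLIES ((b IMPLIES (NOT ((b IMPLIES c) IMPLIES NOT (e IMPLIES NOT (c OR d))) IMPLIES b)) IMPLIES d))) = False IMPLIES True = True

True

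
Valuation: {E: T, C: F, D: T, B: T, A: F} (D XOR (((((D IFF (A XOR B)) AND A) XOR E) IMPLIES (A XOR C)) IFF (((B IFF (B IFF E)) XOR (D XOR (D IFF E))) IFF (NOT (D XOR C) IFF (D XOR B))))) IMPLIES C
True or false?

F

Substituting E=T, C=F, D=T, B=T, A=F:
A XOR B = F XOR T = T
D IFF (A XOR B) = T IFF T = T
(D IFF (A XOR B)) AND A = T AND F = F
((D IFF (A XOR B)) AND A) XOR E = F XOR T = T
A XOR C = F XOR F = F
(((D IFF (A XOR B)) AND A) XOR E) IMPLIES (A XOR C) = T IMPLIES F = F
B IFF E = T IFF T = T
B IFF (B IFF E) = T IFF T = T
D IFF E = T IFF T = T
D XOR (D IFF E) = T XOR T = F
(B IFF (B IFF E)) XOR (D XOR (D IFF E)) = T XOR F = T
D XOR C = T XOR F = T
NOT (D XOR C) = NOT T = F
D XOR B = T XOR T = F
NOT (D XOR C) IFF (D XOR B) = F IFF F = T
((B IFF (B IFF E)) XOR (D XOR (D IFF E))) IFF (NOT (D XOR C) IFF (D XOR B)) = T IFF T = T
((((D IFF (A XOR B)) AND A) XOR E) IMPLIES (A XOR C)) IFF (((B IFF (B IFF E)) XOR (D XOR (D IFF E))) IFF (NOT (D XOR C) IFF (D XOR B))) = F IFF T = F
D XOR (((((D IFF (A XOR B)) AND A) XOR E) IMPLIES (A XOR C)) IFF (((B IFF (B IFF E)) XOR (D XOR (D IFF E))) IFF (NOT (D XOR C) IFF (D XOR B)))) = T XOR F = T
(D XOR (((((D IFF (A XOR B)) AND A) XOR E) IMPLIES (A XOR C)) IFF (((B IFF (B IFF E)) XOR (D XOR (D IFF E))) IFF (NOT (D XOR C) IFF (D XOR B))))) IMPLIES C = T IMPLIES F = F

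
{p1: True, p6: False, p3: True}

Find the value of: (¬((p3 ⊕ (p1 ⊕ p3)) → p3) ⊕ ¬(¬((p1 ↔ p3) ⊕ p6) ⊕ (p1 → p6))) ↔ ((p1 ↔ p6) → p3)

p1 ⊕ p3 = True ⊕ True = False
p3 ⊕ (p1 ⊕ p3) = True ⊕ False = True
(p3 ⊕ (p1 ⊕ p3)) → p3 = True → True = True
¬((p3 ⊕ (p1 ⊕ p3)) → p3) = ¬True = False
p1 ↔ p3 = True ↔ True = True
(p1 ↔ p3) ⊕ p6 = True ⊕ False = True
¬((p1 ↔ p3) ⊕ p6) = ¬True = False
p1 → p6 = True → False = False
¬((p1 ↔ p3) ⊕ p6) ⊕ (p1 → p6) = False ⊕ False = False
¬(¬((p1 ↔ p3) ⊕ p6) ⊕ (p1 → p6)) = ¬False = True
¬((p3 ⊕ (p1 ⊕ p3)) → p3) ⊕ ¬(¬((p1 ↔ p3) ⊕ p6) ⊕ (p1 → p6)) = False ⊕ True = True
p1 ↔ p6 = True ↔ False = False
(p1 ↔ p6) → p3 = False → True = True
(¬((p3 ⊕ (p1 ⊕ p3)) → p3) ⊕ ¬(¬((p1 ↔ p3) ⊕ p6) ⊕ (p1 → p6))) ↔ ((p1 ↔ p6) → p3) = True ↔ True = True

True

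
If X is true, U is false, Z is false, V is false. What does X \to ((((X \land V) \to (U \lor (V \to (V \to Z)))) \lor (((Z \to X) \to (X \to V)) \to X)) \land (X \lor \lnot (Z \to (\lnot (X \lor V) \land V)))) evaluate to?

X \land V = T \land F = F
V \to Z = F \to F = T
V \to (V \to Z) = F \to T = T
U \lor (V \to (V \to Z)) = F \lor T = T
(X \land V) \to (U \lor (V \to (V \to Z))) = F \to T = T
Z \to X = F \to T = T
X \to V = T \to F = F
(Z \to X) \to (X \to V) = T \to F = F
((Z \to X) \to (X \to V)) \to X = F \to T = T
((X \land V) \to (U \lor (V \to (V \to Z)))) \lor (((Z \to X) \to (X \to V)) \to X) = T \lor T = T
X \lor V = T \lor F = T
\lnot (X \lor V) = \lnot T = F
\lnot (X \lor V) \land V = F \land F = F
Z \to (\lnot (X \lor V) \land V) = F \to F = T
\lnot (Z \to (\lnot (X \lor V) \land V)) = \lnot T = F
X \lor \lnot (Z \to (\lnot (X \lor V) \land V)) = T \lor F = T
(((X \land V) \to (U \lor (V \to (V \to Z)))) \lor (((Z \to X) \to (X \to V)) \to X)) \land (X \lor \lnot (Z \to (\lnot (X \lor V) \land V))) = T \land T = T
X \to ((((X \land V) \to (U \lor (V \to (V \to Z)))) \lor (((Z \to X) \to (X \to V)) \to X)) \land (X \lor \lnot (Z \to (\lnot (X \lor V) \land V)))) = T \to T = T

T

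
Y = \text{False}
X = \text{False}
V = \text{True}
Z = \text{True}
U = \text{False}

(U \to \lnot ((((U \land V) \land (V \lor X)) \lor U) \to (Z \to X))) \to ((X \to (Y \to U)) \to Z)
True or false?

Substituting Y=\text{False}, X=\text{False}, V=\text{True}, Z=\text{True}, U=\text{False}:
U \land V = \text{False} \land \text{True} = \text{False}
V \lor X = \text{True} \lor \text{False} = \text{True}
(U \land V) \land (V \lor X) = \text{False} \land \text{True} = \text{False}
((U \land V) \land (V \lor X)) \lor U = \text{False} \lor \text{False} = \text{False}
Z \to X = \text{True} \to \text{False} = \text{False}
(((U \land V) \land (V \lor X)) \lor U) \to (Z \to X) = \text{False} \to \text{False} = \text{True}
\lnot ((((U \land V) \land (V \lor X)) \lor U) \to (Z \to X)) = \lnot \text{True} = \text{False}
U \to \lnot ((((U \land V) \land (V \lor X)) \lor U) \to (Z \to X)) = \text{False} \to \text{False} = \text{True}
Y \to U = \text{False} \to \text{False} = \text{True}
X \to (Y \to U) = \text{False} \to \text{True} = \text{True}
(X \to (Y \to U)) \to Z = \text{True} \to \text{True} = \text{True}
(U \to \lnot ((((U \land V) \land (V \lor X)) \lor U) \to (Z \to X))) \to ((X \to (Y \to U)) \to Z) = \text{True} \to \text{True} = \text{True}

\text{True}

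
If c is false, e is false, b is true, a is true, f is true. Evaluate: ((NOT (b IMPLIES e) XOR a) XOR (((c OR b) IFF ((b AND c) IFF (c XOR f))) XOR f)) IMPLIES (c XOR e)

false

Substituting c=false, e=false, b=true, a=true, f=true:
b IMPLIES e = true IMPLIES false = false
NOT (b IMPLIES e) = NOT false = true
NOT (b IMPLIES e) XOR a = true XOR true = false
c OR b = false OR true = true
b AND c = true AND false = false
c XOR f = false XOR true = true
(b AND c) IFF (c XOR f) = false IFF true = false
(c OR b) IFF ((b AND c) IFF (c XOR f)) = true IFF false = false
((c OR b) IFF ((b AND c) IFF (c XOR f))) XOR f = false XOR true = true
(NOT (b IMPLIES e) XOR a) XOR (((c OR b) IFF ((b AND c) IFF (c XOR f))) XOR f) = false XOR true = true
c XOR e = false XOR false = false
((NOT (b IMPLIES e) XOR a) XOR (((c OR b) IFF ((b AND c) IFF (c XOR f))) XOR f)) IMPLIES (c XOR e) = true IMPLIES false = false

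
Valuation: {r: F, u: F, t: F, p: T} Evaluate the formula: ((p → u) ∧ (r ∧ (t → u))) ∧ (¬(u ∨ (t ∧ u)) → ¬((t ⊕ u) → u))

p → u = T → F = F
t → u = F → F = T
r ∧ (t → u) = F ∧ T = F
(p → u) ∧ (r ∧ (t → u)) = F ∧ F = F
t ∧ u = F ∧ F = F
u ∨ (t ∧ u) = F ∨ F = F
¬(u ∨ (t ∧ u)) = ¬F = T
t ⊕ u = F ⊕ F = F
(t ⊕ u) → u = F → F = T
¬((t ⊕ u) → u) = ¬T = F
¬(u ∨ (t ∧ u)) → ¬((t ⊕ u) → u) = T → F = F
((p → u) ∧ (r ∧ (t → u))) ∧ (¬(u ∨ (t ∧ u)) → ¬((t ⊕ u) → u)) = F ∧ F = F

F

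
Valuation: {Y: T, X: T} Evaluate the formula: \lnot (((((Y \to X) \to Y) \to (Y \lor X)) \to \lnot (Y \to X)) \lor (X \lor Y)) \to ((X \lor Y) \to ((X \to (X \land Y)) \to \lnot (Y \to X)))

Y \to X = T \to T = T
(Y \to X) \to Y = T \to T = T
Y \lor X = T \lor T = T
((Y \to X) \to Y) \to (Y \lor X) = T \to T = T
Y \to X = T \to T = T
\lnot (Y \to X) = \lnot T = F
(((Y \to X) \to Y) \to (Y \lor X)) \to \lnot (Y \to X) = T \to F = F
X \lor Y = T \lor T = T
((((Y \to X) \to Y) \to (Y \lor X)) \to \lnot (Y \to X)) \lor (X \lor Y) = F \lor T = T
\lnot (((((Y \to X) \to Y) \to (Y \lor X)) \to \lnot (Y \to X)) \lor (X \lor Y)) = \lnot T = F
X \lor Y = T \lor T = T
X \land Y = T \land T = T
X \to (X \land Y) = T \to T = T
Y \to X = T \to T = T
\lnot (Y \to X) = \lnot T = F
(X \to (X \land Y)) \to \lnot (Y \to X) = T \to F = F
(X \lor Y) \to ((X \to (X \land Y)) \to \lnot (Y \to X)) = T \to F = F
\lnot (((((Y \to X) \to Y) \to (Y \lor X)) \to \lnot (Y \to X)) \lor (X \lor Y)) \to ((X \lor Y) \to ((X \to (X \land Y)) \to \lnot (Y \to X))) = F \to F = T

T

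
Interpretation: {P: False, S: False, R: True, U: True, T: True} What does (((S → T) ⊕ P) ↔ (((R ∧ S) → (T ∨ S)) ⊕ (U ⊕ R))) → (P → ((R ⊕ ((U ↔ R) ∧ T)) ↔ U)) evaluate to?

True

Substituting P=False, S=False, R=True, U=True, T=True:
S → T = False → True = True
(S → T) ⊕ P = True ⊕ False = True
R ∧ S = True ∧ False = False
T ∨ S = True ∨ False = True
(R ∧ S) → (T ∨ S) = False → True = True
U ⊕ R = True ⊕ True = False
((R ∧ S) → (T ∨ S)) ⊕ (U ⊕ R) = True ⊕ False = True
((S → T) ⊕ P) ↔ (((R ∧ S) → (T ∨ S)) ⊕ (U ⊕ R)) = True ↔ True = True
U ↔ R = True ↔ True = True
(U ↔ R) ∧ T = True ∧ True = True
R ⊕ ((U ↔ R) ∧ T) = True ⊕ True = False
(R ⊕ ((U ↔ R) ∧ T)) ↔ U = False ↔ True = False
P → ((R ⊕ ((U ↔ R) ∧ T)) ↔ U) = False → False = True
(((S → T) ⊕ P) ↔ (((R ∧ S) → (T ∨ S)) ⊕ (U ⊕ R))) → (P → ((R ⊕ ((U ↔ R) ∧ T)) ↔ U)) = True → True = True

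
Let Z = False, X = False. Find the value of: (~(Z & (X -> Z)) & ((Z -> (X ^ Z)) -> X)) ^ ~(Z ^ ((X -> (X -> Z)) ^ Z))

X -> Z = False -> False = True
Z & (X -> Z) = False & True = False
~(Z & (X -> Z)) = ~False = True
X ^ Z = False ^ False = False
Z -> (X ^ Z) = False -> False = True
(Z -> (X ^ Z)) -> X = True -> False = False
~(Z & (X -> Z)) & ((Z -> (X ^ Z)) -> X) = True & False = False
X -> Z = False -> False = True
X -> (X -> Z) = False -> True = True
(X -> (X -> Z)) ^ Z = True ^ False = True
Z ^ ((X -> (X -> Z)) ^ Z) = False ^ True = True
~(Z ^ ((X -> (X -> Z)) ^ Z)) = ~True = False
(~(Z & (X -> Z)) & ((Z -> (X ^ Z)) -> X)) ^ ~(Z ^ ((X -> (X -> Z)) ^ Z)) = False ^ False = False

False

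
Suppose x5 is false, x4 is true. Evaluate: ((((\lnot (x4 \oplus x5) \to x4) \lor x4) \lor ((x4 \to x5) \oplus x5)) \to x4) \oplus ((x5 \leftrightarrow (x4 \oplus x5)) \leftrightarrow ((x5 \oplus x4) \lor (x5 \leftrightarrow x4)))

Substituting x5=\text{False}, x4=\text{True}:
x4 \oplus x5 = \text{True} \oplus \text{False} = \text{True}
\lnot (x4 \oplus x5) = \lnot \text{True} = \text{False}
\lnot (x4 \oplus x5) \to x4 = \text{False} \to \text{True} = \text{True}
(\lnot (x4 \oplus x5) \to x4) \lor x4 = \text{True} \lor \text{True} = \text{True}
x4 \to x5 = \text{True} \to \text{False} = \text{False}
(x4 \to x5) \oplus x5 = \text{False} \oplus \text{False} = \text{False}
((\lnot (x4 \oplus x5) \to x4) \lor x4) \lor ((x4 \to x5) \oplus x5) = \text{True} \lor \text{False} = \text{True}
(((\lnot (x4 \oplus x5) \to x4) \lor x4) \lor ((x4 \to x5) \oplus x5)) \to x4 = \text{True} \to \text{True} = \text{True}
x4 \oplus x5 = \text{True} \oplus \text{False} = \text{True}
x5 \leftrightarrow (x4 \oplus x5) = \text{False} \leftrightarrow \text{True} = \text{False}
x5 \oplus x4 = \text{False} \oplus \text{True} = \text{True}
x5 \leftrightarrow x4 = \text{False} \leftrightarrow \text{True} = \text{False}
(x5 \oplus x4) \lor (x5 \leftrightarrow x4) = \text{True} \lor \text{False} = \text{True}
(x5 \leftrightarrow (x4 \oplus x5)) \leftrightarrow ((x5 \oplus x4) \lor (x5 \leftrightarrow x4)) = \text{False} \leftrightarrow \text{True} = \text{False}
((((\lnot (x4 \oplus x5) \to x4) \lor x4) \lor ((x4 \to x5) \oplus x5)) \to x4) \oplus ((x5 \leftrightarrow (x4 \oplus x5)) \leftrightarrow ((x5 \oplus x4) \lor (x5 \leftrightarrow x4))) = \text{True} \oplus \text{False} = \text{True}

\text{True}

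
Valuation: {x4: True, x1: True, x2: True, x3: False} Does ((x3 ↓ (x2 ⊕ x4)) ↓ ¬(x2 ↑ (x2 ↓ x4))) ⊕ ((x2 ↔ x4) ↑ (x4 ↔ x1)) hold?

False

Substituting x4=True, x1=True, x2=True, x3=False:
x2 ⊕ x4 = True ⊕ True = False
x3 ↓ (x2 ⊕ x4) = False ↓ False = True
x2 ↓ x4 = True ↓ True = False
x2 ↑ (x2 ↓ x4) = True ↑ False = True
¬(x2 ↑ (x2 ↓ x4)) = ¬True = False
(x3 ↓ (x2 ⊕ x4)) ↓ ¬(x2 ↑ (x2 ↓ x4)) = True ↓ False = False
x2 ↔ x4 = True ↔ True = True
x4 ↔ x1 = True ↔ True = True
(x2 ↔ x4) ↑ (x4 ↔ x1) = True ↑ True = False
((x3 ↓ (x2 ⊕ x4)) ↓ ¬(x2 ↑ (x2 ↓ x4))) ⊕ ((x2 ↔ x4) ↑ (x4 ↔ x1)) = False ⊕ False = False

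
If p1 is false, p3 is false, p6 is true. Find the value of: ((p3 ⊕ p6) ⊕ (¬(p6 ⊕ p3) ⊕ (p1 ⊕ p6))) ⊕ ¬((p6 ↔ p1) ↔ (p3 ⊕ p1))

p3 ⊕ p6 = False ⊕ True = True
p6 ⊕ p3 = True ⊕ False = True
¬(p6 ⊕ p3) = ¬True = False
p1 ⊕ p6 = False ⊕ True = True
¬(p6 ⊕ p3) ⊕ (p1 ⊕ p6) = False ⊕ True = True
(p3 ⊕ p6) ⊕ (¬(p6 ⊕ p3) ⊕ (p1 ⊕ p6)) = True ⊕ True = False
p6 ↔ p1 = True ↔ False = False
p3 ⊕ p1 = False ⊕ False = False
(p6 ↔ p1) ↔ (p3 ⊕ p1) = False ↔ False = True
¬((p6 ↔ p1) ↔ (p3 ⊕ p1)) = ¬True = False
((p3 ⊕ p6) ⊕ (¬(p6 ⊕ p3) ⊕ (p1 ⊕ p6))) ⊕ ¬((p6 ↔ p1) ↔ (p3 ⊕ p1)) = False ⊕ False = False

False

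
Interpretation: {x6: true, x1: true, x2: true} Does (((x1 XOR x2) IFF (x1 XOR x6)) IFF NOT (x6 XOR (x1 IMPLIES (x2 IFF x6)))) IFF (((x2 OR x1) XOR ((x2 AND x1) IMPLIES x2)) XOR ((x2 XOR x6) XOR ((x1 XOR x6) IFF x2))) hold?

x1 XOR x2 = true XOR true = false
x1 XOR x6 = true XOR true = false
(x1 XOR x2) IFF (x1 XOR x6) = false IFF false = true
x2 IFF x6 = true IFF true = true
x1 IMPLIES (x2 IFF x6) = true IMPLIES true = true
x6 XOR (x1 IMPLIES (x2 IFF x6)) = true XOR true = false
NOT (x6 XOR (x1 IMPLIES (x2 IFF x6))) = NOT false = true
((x1 XOR x2) IFF (x1 XOR x6)) IFF NOT (x6 XOR (x1 IMPLIES (x2 IFF x6))) = true IFF true = true
x2 OR x1 = true OR true = true
x2 AND x1 = true AND true = true
(x2 AND x1) IMPLIES x2 = true IMPLIES true = true
(x2 OR x1) XOR ((x2 AND x1) IMPLIES x2) = true XOR true = false
x2 XOR x6 = true XOR true = false
x1 XOR x6 = true XOR true = false
(x1 XOR x6) IFF x2 = false IFF true = false
(x2 XOR x6) XOR ((x1 XOR x6) IFF x2) = false XOR false = false
((x2 OR x1) XOR ((x2 AND x1) IMPLIES x2)) XOR ((x2 XOR x6) XOR ((x1 XOR x6) IFF x2)) = false XOR false = false
(((x1 XOR x2) IFF (x1 XOR x6)) IFF NOT (x6 XOR (x1 IMPLIES (x2 IFF x6)))) IFF (((x2 OR x1) XOR ((x2 AND x1) IMPLIES x2)) XOR ((x2 XOR x6) XOR ((x1 XOR x6) IFF x2))) = true IFF false = false

false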